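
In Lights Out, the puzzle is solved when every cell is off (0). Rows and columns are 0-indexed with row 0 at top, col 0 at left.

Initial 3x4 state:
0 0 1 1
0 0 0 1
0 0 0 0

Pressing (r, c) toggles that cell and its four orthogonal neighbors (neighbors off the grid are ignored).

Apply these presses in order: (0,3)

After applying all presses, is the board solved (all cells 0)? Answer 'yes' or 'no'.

After press 1 at (0,3):
0 0 0 0
0 0 0 0
0 0 0 0

Lights still on: 0

Answer: yes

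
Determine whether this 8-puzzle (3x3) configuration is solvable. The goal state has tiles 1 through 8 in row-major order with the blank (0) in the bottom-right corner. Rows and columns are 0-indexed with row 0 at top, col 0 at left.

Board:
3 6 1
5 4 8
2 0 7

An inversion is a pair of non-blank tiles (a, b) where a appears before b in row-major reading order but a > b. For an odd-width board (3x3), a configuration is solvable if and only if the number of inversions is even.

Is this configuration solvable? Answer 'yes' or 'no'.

Inversions (pairs i<j in row-major order where tile[i] > tile[j] > 0): 11
11 is odd, so the puzzle is not solvable.

Answer: no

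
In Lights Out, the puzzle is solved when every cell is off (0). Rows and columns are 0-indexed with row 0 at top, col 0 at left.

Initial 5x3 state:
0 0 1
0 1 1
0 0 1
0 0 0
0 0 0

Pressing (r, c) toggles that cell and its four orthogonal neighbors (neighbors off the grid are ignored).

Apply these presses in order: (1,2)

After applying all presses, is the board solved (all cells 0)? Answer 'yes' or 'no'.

After press 1 at (1,2):
0 0 0
0 0 0
0 0 0
0 0 0
0 0 0

Lights still on: 0

Answer: yes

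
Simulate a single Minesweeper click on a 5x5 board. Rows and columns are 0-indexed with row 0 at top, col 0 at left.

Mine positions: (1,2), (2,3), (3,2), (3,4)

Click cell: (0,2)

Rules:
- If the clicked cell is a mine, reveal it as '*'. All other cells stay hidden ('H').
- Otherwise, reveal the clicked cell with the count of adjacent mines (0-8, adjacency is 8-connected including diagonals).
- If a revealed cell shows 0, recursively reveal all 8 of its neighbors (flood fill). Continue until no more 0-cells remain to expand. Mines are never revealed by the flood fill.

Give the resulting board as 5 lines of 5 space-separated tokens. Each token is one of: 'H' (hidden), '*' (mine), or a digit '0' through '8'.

H H 1 H H
H H H H H
H H H H H
H H H H H
H H H H H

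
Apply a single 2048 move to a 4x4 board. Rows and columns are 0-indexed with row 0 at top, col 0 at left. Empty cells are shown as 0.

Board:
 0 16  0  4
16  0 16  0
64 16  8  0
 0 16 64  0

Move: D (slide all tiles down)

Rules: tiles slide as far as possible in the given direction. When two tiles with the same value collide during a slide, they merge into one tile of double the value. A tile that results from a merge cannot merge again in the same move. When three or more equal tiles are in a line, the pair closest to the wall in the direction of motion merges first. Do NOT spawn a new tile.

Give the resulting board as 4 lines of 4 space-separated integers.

Answer:  0  0  0  0
 0  0 16  0
16 16  8  0
64 32 64  4

Derivation:
Slide down:
col 0: [0, 16, 64, 0] -> [0, 0, 16, 64]
col 1: [16, 0, 16, 16] -> [0, 0, 16, 32]
col 2: [0, 16, 8, 64] -> [0, 16, 8, 64]
col 3: [4, 0, 0, 0] -> [0, 0, 0, 4]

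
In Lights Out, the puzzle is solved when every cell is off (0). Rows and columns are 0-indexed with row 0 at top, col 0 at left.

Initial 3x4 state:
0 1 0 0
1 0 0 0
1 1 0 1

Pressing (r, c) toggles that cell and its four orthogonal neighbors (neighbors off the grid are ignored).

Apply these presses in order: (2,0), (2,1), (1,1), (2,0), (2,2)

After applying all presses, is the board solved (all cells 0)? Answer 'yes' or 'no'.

Answer: yes

Derivation:
After press 1 at (2,0):
0 1 0 0
0 0 0 0
0 0 0 1

After press 2 at (2,1):
0 1 0 0
0 1 0 0
1 1 1 1

After press 3 at (1,1):
0 0 0 0
1 0 1 0
1 0 1 1

After press 4 at (2,0):
0 0 0 0
0 0 1 0
0 1 1 1

After press 5 at (2,2):
0 0 0 0
0 0 0 0
0 0 0 0

Lights still on: 0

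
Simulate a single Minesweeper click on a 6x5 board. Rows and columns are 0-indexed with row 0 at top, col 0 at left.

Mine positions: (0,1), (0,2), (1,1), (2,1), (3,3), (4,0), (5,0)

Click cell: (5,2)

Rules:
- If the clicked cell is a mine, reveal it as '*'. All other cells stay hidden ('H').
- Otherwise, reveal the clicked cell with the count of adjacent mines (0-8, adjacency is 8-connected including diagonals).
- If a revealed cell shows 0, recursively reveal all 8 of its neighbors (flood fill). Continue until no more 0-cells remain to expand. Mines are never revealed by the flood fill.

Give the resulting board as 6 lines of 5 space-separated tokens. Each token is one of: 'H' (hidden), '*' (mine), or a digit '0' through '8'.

H H H H H
H H H H H
H H H H H
H H H H H
H 2 1 1 1
H 2 0 0 0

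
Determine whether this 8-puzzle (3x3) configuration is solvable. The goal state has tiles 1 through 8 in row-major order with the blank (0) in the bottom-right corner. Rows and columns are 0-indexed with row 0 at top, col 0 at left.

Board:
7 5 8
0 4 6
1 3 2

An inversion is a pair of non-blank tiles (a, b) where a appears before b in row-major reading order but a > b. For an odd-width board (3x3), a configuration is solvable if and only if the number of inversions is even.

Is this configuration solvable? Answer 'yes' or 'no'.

Answer: yes

Derivation:
Inversions (pairs i<j in row-major order where tile[i] > tile[j] > 0): 22
22 is even, so the puzzle is solvable.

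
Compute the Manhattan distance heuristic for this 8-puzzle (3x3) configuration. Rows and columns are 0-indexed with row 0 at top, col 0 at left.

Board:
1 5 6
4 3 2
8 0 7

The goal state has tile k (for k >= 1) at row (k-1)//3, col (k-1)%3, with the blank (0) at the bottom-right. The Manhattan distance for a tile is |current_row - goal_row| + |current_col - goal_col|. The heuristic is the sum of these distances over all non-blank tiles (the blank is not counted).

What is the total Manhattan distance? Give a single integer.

Tile 1: (0,0)->(0,0) = 0
Tile 5: (0,1)->(1,1) = 1
Tile 6: (0,2)->(1,2) = 1
Tile 4: (1,0)->(1,0) = 0
Tile 3: (1,1)->(0,2) = 2
Tile 2: (1,2)->(0,1) = 2
Tile 8: (2,0)->(2,1) = 1
Tile 7: (2,2)->(2,0) = 2
Sum: 0 + 1 + 1 + 0 + 2 + 2 + 1 + 2 = 9

Answer: 9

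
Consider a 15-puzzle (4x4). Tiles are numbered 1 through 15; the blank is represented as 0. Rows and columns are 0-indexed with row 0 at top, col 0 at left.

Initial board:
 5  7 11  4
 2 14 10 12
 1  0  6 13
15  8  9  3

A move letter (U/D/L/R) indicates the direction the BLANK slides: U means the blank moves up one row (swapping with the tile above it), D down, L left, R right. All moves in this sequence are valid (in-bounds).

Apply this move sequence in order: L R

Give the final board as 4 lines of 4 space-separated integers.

After move 1 (L):
 5  7 11  4
 2 14 10 12
 0  1  6 13
15  8  9  3

After move 2 (R):
 5  7 11  4
 2 14 10 12
 1  0  6 13
15  8  9  3

Answer:  5  7 11  4
 2 14 10 12
 1  0  6 13
15  8  9  3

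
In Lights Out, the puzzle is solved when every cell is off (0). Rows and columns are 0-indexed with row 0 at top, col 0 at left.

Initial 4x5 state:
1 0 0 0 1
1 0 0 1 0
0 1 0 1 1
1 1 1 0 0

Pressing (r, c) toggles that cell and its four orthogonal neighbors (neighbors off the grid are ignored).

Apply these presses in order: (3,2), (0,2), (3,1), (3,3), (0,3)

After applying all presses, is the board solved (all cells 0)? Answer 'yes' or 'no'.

After press 1 at (3,2):
1 0 0 0 1
1 0 0 1 0
0 1 1 1 1
1 0 0 1 0

After press 2 at (0,2):
1 1 1 1 1
1 0 1 1 0
0 1 1 1 1
1 0 0 1 0

After press 3 at (3,1):
1 1 1 1 1
1 0 1 1 0
0 0 1 1 1
0 1 1 1 0

After press 4 at (3,3):
1 1 1 1 1
1 0 1 1 0
0 0 1 0 1
0 1 0 0 1

After press 5 at (0,3):
1 1 0 0 0
1 0 1 0 0
0 0 1 0 1
0 1 0 0 1

Lights still on: 8

Answer: no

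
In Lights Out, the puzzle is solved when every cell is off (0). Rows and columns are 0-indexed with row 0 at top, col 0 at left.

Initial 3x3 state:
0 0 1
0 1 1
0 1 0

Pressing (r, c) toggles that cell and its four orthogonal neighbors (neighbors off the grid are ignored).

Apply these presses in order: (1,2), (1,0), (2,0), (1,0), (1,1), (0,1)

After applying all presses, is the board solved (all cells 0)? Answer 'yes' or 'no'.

Answer: no

Derivation:
After press 1 at (1,2):
0 0 0
0 0 0
0 1 1

After press 2 at (1,0):
1 0 0
1 1 0
1 1 1

After press 3 at (2,0):
1 0 0
0 1 0
0 0 1

After press 4 at (1,0):
0 0 0
1 0 0
1 0 1

After press 5 at (1,1):
0 1 0
0 1 1
1 1 1

After press 6 at (0,1):
1 0 1
0 0 1
1 1 1

Lights still on: 6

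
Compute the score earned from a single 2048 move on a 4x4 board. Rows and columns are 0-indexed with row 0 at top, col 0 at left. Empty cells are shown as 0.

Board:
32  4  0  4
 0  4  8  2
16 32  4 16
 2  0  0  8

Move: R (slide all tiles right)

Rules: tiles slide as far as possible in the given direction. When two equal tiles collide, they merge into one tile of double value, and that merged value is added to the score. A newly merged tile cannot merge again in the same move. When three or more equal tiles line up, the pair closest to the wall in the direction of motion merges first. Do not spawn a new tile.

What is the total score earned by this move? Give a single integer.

Slide right:
row 0: [32, 4, 0, 4] -> [0, 0, 32, 8]  score +8 (running 8)
row 1: [0, 4, 8, 2] -> [0, 4, 8, 2]  score +0 (running 8)
row 2: [16, 32, 4, 16] -> [16, 32, 4, 16]  score +0 (running 8)
row 3: [2, 0, 0, 8] -> [0, 0, 2, 8]  score +0 (running 8)
Board after move:
 0  0 32  8
 0  4  8  2
16 32  4 16
 0  0  2  8

Answer: 8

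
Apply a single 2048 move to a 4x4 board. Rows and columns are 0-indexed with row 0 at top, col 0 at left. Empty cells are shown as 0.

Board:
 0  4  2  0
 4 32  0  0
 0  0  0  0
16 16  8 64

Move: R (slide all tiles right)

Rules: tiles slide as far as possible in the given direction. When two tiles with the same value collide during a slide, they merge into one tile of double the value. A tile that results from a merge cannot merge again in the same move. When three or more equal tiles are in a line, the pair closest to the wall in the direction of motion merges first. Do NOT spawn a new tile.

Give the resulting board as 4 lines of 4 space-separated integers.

Slide right:
row 0: [0, 4, 2, 0] -> [0, 0, 4, 2]
row 1: [4, 32, 0, 0] -> [0, 0, 4, 32]
row 2: [0, 0, 0, 0] -> [0, 0, 0, 0]
row 3: [16, 16, 8, 64] -> [0, 32, 8, 64]

Answer:  0  0  4  2
 0  0  4 32
 0  0  0  0
 0 32  8 64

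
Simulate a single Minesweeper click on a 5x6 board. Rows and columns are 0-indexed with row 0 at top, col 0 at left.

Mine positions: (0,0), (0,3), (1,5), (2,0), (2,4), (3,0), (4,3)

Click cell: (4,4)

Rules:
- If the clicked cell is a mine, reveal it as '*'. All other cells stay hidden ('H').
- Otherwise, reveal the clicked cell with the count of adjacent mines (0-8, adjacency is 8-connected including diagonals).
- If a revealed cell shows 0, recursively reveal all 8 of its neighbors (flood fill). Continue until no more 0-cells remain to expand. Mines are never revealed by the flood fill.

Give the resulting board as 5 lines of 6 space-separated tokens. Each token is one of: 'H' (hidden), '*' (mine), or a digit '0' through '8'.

H H H H H H
H H H H H H
H H H H H H
H H H H H H
H H H H 1 H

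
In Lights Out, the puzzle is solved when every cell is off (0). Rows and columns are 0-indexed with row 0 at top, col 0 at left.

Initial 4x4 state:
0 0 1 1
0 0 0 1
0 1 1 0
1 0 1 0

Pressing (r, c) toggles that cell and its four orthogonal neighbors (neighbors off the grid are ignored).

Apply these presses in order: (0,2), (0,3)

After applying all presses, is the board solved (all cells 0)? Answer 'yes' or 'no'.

Answer: no

Derivation:
After press 1 at (0,2):
0 1 0 0
0 0 1 1
0 1 1 0
1 0 1 0

After press 2 at (0,3):
0 1 1 1
0 0 1 0
0 1 1 0
1 0 1 0

Lights still on: 8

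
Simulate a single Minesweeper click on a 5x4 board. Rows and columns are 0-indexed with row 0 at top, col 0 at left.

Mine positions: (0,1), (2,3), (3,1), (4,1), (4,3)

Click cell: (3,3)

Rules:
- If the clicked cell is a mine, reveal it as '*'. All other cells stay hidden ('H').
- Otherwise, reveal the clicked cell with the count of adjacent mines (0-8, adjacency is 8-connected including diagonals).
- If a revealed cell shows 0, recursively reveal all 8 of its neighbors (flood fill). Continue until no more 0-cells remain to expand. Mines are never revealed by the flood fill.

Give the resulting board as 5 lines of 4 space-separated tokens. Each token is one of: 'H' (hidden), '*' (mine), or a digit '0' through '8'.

H H H H
H H H H
H H H H
H H H 2
H H H H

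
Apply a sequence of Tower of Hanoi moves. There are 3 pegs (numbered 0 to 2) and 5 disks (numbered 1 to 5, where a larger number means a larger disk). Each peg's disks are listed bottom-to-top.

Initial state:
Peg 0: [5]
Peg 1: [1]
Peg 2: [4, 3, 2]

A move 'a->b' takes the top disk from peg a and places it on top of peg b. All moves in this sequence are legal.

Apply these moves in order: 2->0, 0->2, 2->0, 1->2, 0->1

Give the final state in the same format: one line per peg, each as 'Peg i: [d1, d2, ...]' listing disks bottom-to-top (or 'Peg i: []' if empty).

After move 1 (2->0):
Peg 0: [5, 2]
Peg 1: [1]
Peg 2: [4, 3]

After move 2 (0->2):
Peg 0: [5]
Peg 1: [1]
Peg 2: [4, 3, 2]

After move 3 (2->0):
Peg 0: [5, 2]
Peg 1: [1]
Peg 2: [4, 3]

After move 4 (1->2):
Peg 0: [5, 2]
Peg 1: []
Peg 2: [4, 3, 1]

After move 5 (0->1):
Peg 0: [5]
Peg 1: [2]
Peg 2: [4, 3, 1]

Answer: Peg 0: [5]
Peg 1: [2]
Peg 2: [4, 3, 1]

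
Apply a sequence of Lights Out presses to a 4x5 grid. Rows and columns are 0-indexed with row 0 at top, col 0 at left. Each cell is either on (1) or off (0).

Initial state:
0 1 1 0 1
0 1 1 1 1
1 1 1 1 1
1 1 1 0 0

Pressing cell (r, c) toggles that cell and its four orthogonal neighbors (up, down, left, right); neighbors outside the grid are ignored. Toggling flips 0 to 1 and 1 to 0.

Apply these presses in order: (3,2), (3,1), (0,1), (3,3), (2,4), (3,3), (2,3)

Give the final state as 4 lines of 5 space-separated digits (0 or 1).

After press 1 at (3,2):
0 1 1 0 1
0 1 1 1 1
1 1 0 1 1
1 0 0 1 0

After press 2 at (3,1):
0 1 1 0 1
0 1 1 1 1
1 0 0 1 1
0 1 1 1 0

After press 3 at (0,1):
1 0 0 0 1
0 0 1 1 1
1 0 0 1 1
0 1 1 1 0

After press 4 at (3,3):
1 0 0 0 1
0 0 1 1 1
1 0 0 0 1
0 1 0 0 1

After press 5 at (2,4):
1 0 0 0 1
0 0 1 1 0
1 0 0 1 0
0 1 0 0 0

After press 6 at (3,3):
1 0 0 0 1
0 0 1 1 0
1 0 0 0 0
0 1 1 1 1

After press 7 at (2,3):
1 0 0 0 1
0 0 1 0 0
1 0 1 1 1
0 1 1 0 1

Answer: 1 0 0 0 1
0 0 1 0 0
1 0 1 1 1
0 1 1 0 1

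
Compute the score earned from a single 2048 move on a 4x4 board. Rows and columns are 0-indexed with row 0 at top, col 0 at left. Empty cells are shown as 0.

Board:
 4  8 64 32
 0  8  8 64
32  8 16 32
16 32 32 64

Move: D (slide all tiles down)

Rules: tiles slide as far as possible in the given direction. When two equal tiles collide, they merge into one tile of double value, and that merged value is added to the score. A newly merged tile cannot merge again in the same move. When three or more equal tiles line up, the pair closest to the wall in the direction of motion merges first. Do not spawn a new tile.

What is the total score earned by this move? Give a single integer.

Slide down:
col 0: [4, 0, 32, 16] -> [0, 4, 32, 16]  score +0 (running 0)
col 1: [8, 8, 8, 32] -> [0, 8, 16, 32]  score +16 (running 16)
col 2: [64, 8, 16, 32] -> [64, 8, 16, 32]  score +0 (running 16)
col 3: [32, 64, 32, 64] -> [32, 64, 32, 64]  score +0 (running 16)
Board after move:
 0  0 64 32
 4  8  8 64
32 16 16 32
16 32 32 64

Answer: 16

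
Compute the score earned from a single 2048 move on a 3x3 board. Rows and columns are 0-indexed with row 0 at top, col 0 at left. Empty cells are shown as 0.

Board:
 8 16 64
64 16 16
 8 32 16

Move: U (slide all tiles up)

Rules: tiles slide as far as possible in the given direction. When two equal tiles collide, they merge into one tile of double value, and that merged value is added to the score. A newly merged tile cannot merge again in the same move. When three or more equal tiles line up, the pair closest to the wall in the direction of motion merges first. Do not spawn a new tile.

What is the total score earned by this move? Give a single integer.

Answer: 64

Derivation:
Slide up:
col 0: [8, 64, 8] -> [8, 64, 8]  score +0 (running 0)
col 1: [16, 16, 32] -> [32, 32, 0]  score +32 (running 32)
col 2: [64, 16, 16] -> [64, 32, 0]  score +32 (running 64)
Board after move:
 8 32 64
64 32 32
 8  0  0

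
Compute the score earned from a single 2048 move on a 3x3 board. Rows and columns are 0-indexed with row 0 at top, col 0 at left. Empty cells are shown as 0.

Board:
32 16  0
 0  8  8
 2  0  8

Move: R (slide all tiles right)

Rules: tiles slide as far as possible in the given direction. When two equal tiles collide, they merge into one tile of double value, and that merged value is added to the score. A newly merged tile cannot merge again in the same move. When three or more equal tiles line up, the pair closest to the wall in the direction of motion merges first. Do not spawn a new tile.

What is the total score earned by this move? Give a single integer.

Answer: 16

Derivation:
Slide right:
row 0: [32, 16, 0] -> [0, 32, 16]  score +0 (running 0)
row 1: [0, 8, 8] -> [0, 0, 16]  score +16 (running 16)
row 2: [2, 0, 8] -> [0, 2, 8]  score +0 (running 16)
Board after move:
 0 32 16
 0  0 16
 0  2  8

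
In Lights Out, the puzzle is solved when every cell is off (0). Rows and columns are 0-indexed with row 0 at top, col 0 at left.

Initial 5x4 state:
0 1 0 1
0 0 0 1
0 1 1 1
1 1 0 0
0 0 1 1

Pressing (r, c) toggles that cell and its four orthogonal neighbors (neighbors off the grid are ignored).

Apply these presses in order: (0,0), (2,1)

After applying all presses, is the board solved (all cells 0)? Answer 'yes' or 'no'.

Answer: no

Derivation:
After press 1 at (0,0):
1 0 0 1
1 0 0 1
0 1 1 1
1 1 0 0
0 0 1 1

After press 2 at (2,1):
1 0 0 1
1 1 0 1
1 0 0 1
1 0 0 0
0 0 1 1

Lights still on: 10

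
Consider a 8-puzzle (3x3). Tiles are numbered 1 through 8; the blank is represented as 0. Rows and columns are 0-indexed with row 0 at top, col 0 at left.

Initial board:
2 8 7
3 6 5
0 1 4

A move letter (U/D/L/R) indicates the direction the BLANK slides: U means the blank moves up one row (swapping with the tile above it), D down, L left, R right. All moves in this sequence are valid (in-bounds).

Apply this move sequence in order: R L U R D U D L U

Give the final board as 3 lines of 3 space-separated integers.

Answer: 2 8 7
0 1 5
6 3 4

Derivation:
After move 1 (R):
2 8 7
3 6 5
1 0 4

After move 2 (L):
2 8 7
3 6 5
0 1 4

After move 3 (U):
2 8 7
0 6 5
3 1 4

After move 4 (R):
2 8 7
6 0 5
3 1 4

After move 5 (D):
2 8 7
6 1 5
3 0 4

After move 6 (U):
2 8 7
6 0 5
3 1 4

After move 7 (D):
2 8 7
6 1 5
3 0 4

After move 8 (L):
2 8 7
6 1 5
0 3 4

After move 9 (U):
2 8 7
0 1 5
6 3 4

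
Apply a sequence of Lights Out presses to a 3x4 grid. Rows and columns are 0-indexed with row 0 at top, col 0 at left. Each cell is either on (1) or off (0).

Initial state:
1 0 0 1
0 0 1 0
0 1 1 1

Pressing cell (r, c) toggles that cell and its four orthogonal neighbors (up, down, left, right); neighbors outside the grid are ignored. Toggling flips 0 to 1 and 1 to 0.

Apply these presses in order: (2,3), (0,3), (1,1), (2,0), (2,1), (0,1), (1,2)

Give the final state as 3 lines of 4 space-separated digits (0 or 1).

After press 1 at (2,3):
1 0 0 1
0 0 1 1
0 1 0 0

After press 2 at (0,3):
1 0 1 0
0 0 1 0
0 1 0 0

After press 3 at (1,1):
1 1 1 0
1 1 0 0
0 0 0 0

After press 4 at (2,0):
1 1 1 0
0 1 0 0
1 1 0 0

After press 5 at (2,1):
1 1 1 0
0 0 0 0
0 0 1 0

After press 6 at (0,1):
0 0 0 0
0 1 0 0
0 0 1 0

After press 7 at (1,2):
0 0 1 0
0 0 1 1
0 0 0 0

Answer: 0 0 1 0
0 0 1 1
0 0 0 0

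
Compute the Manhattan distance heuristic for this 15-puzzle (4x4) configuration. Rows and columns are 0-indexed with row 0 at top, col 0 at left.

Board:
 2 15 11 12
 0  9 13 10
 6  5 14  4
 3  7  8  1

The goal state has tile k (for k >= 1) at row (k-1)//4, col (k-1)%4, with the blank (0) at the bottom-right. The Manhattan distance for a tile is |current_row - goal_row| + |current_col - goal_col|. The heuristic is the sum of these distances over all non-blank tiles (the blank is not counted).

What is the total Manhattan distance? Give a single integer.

Tile 2: at (0,0), goal (0,1), distance |0-0|+|0-1| = 1
Tile 15: at (0,1), goal (3,2), distance |0-3|+|1-2| = 4
Tile 11: at (0,2), goal (2,2), distance |0-2|+|2-2| = 2
Tile 12: at (0,3), goal (2,3), distance |0-2|+|3-3| = 2
Tile 9: at (1,1), goal (2,0), distance |1-2|+|1-0| = 2
Tile 13: at (1,2), goal (3,0), distance |1-3|+|2-0| = 4
Tile 10: at (1,3), goal (2,1), distance |1-2|+|3-1| = 3
Tile 6: at (2,0), goal (1,1), distance |2-1|+|0-1| = 2
Tile 5: at (2,1), goal (1,0), distance |2-1|+|1-0| = 2
Tile 14: at (2,2), goal (3,1), distance |2-3|+|2-1| = 2
Tile 4: at (2,3), goal (0,3), distance |2-0|+|3-3| = 2
Tile 3: at (3,0), goal (0,2), distance |3-0|+|0-2| = 5
Tile 7: at (3,1), goal (1,2), distance |3-1|+|1-2| = 3
Tile 8: at (3,2), goal (1,3), distance |3-1|+|2-3| = 3
Tile 1: at (3,3), goal (0,0), distance |3-0|+|3-0| = 6
Sum: 1 + 4 + 2 + 2 + 2 + 4 + 3 + 2 + 2 + 2 + 2 + 5 + 3 + 3 + 6 = 43

Answer: 43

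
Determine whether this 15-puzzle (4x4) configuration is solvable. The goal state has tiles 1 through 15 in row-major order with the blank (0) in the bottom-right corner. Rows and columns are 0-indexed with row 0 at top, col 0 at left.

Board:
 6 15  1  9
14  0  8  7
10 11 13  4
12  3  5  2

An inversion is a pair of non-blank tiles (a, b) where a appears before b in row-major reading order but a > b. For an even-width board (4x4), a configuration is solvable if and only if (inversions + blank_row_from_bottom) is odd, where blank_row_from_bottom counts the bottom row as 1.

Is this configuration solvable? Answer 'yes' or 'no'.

Answer: no

Derivation:
Inversions: 63
Blank is in row 1 (0-indexed from top), which is row 3 counting from the bottom (bottom = 1).
63 + 3 = 66, which is even, so the puzzle is not solvable.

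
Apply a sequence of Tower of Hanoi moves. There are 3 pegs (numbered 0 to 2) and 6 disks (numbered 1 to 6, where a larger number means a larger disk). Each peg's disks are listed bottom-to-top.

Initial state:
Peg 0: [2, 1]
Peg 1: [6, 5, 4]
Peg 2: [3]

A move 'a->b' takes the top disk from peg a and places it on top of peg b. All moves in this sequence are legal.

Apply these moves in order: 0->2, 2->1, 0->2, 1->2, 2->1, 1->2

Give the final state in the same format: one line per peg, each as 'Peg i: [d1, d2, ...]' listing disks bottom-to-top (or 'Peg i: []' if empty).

Answer: Peg 0: []
Peg 1: [6, 5, 4]
Peg 2: [3, 2, 1]

Derivation:
After move 1 (0->2):
Peg 0: [2]
Peg 1: [6, 5, 4]
Peg 2: [3, 1]

After move 2 (2->1):
Peg 0: [2]
Peg 1: [6, 5, 4, 1]
Peg 2: [3]

After move 3 (0->2):
Peg 0: []
Peg 1: [6, 5, 4, 1]
Peg 2: [3, 2]

After move 4 (1->2):
Peg 0: []
Peg 1: [6, 5, 4]
Peg 2: [3, 2, 1]

After move 5 (2->1):
Peg 0: []
Peg 1: [6, 5, 4, 1]
Peg 2: [3, 2]

After move 6 (1->2):
Peg 0: []
Peg 1: [6, 5, 4]
Peg 2: [3, 2, 1]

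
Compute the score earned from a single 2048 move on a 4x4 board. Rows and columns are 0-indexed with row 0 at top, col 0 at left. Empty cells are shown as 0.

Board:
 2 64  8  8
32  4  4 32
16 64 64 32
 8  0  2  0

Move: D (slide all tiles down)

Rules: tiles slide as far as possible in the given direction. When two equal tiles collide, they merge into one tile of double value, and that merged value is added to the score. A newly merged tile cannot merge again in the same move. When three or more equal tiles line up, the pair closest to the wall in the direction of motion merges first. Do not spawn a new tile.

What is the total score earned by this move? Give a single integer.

Slide down:
col 0: [2, 32, 16, 8] -> [2, 32, 16, 8]  score +0 (running 0)
col 1: [64, 4, 64, 0] -> [0, 64, 4, 64]  score +0 (running 0)
col 2: [8, 4, 64, 2] -> [8, 4, 64, 2]  score +0 (running 0)
col 3: [8, 32, 32, 0] -> [0, 0, 8, 64]  score +64 (running 64)
Board after move:
 2  0  8  0
32 64  4  0
16  4 64  8
 8 64  2 64

Answer: 64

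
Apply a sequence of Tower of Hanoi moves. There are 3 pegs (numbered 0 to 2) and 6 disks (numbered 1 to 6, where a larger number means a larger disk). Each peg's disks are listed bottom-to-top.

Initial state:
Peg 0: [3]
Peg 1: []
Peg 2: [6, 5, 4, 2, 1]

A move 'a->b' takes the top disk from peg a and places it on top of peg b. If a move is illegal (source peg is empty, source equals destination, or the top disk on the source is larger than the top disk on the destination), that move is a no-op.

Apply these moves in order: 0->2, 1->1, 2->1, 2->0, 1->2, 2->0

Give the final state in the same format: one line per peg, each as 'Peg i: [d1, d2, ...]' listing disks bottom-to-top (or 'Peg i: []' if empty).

After move 1 (0->2):
Peg 0: [3]
Peg 1: []
Peg 2: [6, 5, 4, 2, 1]

After move 2 (1->1):
Peg 0: [3]
Peg 1: []
Peg 2: [6, 5, 4, 2, 1]

After move 3 (2->1):
Peg 0: [3]
Peg 1: [1]
Peg 2: [6, 5, 4, 2]

After move 4 (2->0):
Peg 0: [3, 2]
Peg 1: [1]
Peg 2: [6, 5, 4]

After move 5 (1->2):
Peg 0: [3, 2]
Peg 1: []
Peg 2: [6, 5, 4, 1]

After move 6 (2->0):
Peg 0: [3, 2, 1]
Peg 1: []
Peg 2: [6, 5, 4]

Answer: Peg 0: [3, 2, 1]
Peg 1: []
Peg 2: [6, 5, 4]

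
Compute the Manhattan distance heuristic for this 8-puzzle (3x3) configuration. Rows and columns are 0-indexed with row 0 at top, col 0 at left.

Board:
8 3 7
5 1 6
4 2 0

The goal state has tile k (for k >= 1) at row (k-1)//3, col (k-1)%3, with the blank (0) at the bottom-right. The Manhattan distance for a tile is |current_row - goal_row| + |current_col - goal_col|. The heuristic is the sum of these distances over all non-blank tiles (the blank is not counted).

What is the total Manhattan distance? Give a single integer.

Answer: 14

Derivation:
Tile 8: (0,0)->(2,1) = 3
Tile 3: (0,1)->(0,2) = 1
Tile 7: (0,2)->(2,0) = 4
Tile 5: (1,0)->(1,1) = 1
Tile 1: (1,1)->(0,0) = 2
Tile 6: (1,2)->(1,2) = 0
Tile 4: (2,0)->(1,0) = 1
Tile 2: (2,1)->(0,1) = 2
Sum: 3 + 1 + 4 + 1 + 2 + 0 + 1 + 2 = 14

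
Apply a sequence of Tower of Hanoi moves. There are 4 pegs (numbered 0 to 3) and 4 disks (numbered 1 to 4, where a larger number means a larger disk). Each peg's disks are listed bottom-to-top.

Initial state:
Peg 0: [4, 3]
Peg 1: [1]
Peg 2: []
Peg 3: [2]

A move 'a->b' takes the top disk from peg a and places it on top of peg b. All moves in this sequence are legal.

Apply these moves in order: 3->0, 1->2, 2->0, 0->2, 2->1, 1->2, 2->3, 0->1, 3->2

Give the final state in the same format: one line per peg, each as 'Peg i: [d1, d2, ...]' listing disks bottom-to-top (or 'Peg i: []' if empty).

After move 1 (3->0):
Peg 0: [4, 3, 2]
Peg 1: [1]
Peg 2: []
Peg 3: []

After move 2 (1->2):
Peg 0: [4, 3, 2]
Peg 1: []
Peg 2: [1]
Peg 3: []

After move 3 (2->0):
Peg 0: [4, 3, 2, 1]
Peg 1: []
Peg 2: []
Peg 3: []

After move 4 (0->2):
Peg 0: [4, 3, 2]
Peg 1: []
Peg 2: [1]
Peg 3: []

After move 5 (2->1):
Peg 0: [4, 3, 2]
Peg 1: [1]
Peg 2: []
Peg 3: []

After move 6 (1->2):
Peg 0: [4, 3, 2]
Peg 1: []
Peg 2: [1]
Peg 3: []

After move 7 (2->3):
Peg 0: [4, 3, 2]
Peg 1: []
Peg 2: []
Peg 3: [1]

After move 8 (0->1):
Peg 0: [4, 3]
Peg 1: [2]
Peg 2: []
Peg 3: [1]

After move 9 (3->2):
Peg 0: [4, 3]
Peg 1: [2]
Peg 2: [1]
Peg 3: []

Answer: Peg 0: [4, 3]
Peg 1: [2]
Peg 2: [1]
Peg 3: []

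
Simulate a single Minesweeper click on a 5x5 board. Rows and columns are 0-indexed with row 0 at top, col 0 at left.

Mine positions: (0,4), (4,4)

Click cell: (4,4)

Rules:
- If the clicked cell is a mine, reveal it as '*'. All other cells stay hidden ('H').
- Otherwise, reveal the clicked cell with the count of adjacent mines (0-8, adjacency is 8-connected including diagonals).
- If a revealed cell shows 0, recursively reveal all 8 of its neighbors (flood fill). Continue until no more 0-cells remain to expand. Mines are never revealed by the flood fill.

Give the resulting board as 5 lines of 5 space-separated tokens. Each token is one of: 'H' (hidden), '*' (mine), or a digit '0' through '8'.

H H H H H
H H H H H
H H H H H
H H H H H
H H H H *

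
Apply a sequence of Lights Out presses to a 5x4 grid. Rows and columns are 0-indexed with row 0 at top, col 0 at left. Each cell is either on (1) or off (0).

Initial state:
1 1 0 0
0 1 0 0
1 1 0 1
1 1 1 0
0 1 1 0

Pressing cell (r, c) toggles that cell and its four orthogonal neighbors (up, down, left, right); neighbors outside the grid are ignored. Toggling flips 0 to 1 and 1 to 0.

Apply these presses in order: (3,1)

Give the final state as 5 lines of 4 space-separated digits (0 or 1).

After press 1 at (3,1):
1 1 0 0
0 1 0 0
1 0 0 1
0 0 0 0
0 0 1 0

Answer: 1 1 0 0
0 1 0 0
1 0 0 1
0 0 0 0
0 0 1 0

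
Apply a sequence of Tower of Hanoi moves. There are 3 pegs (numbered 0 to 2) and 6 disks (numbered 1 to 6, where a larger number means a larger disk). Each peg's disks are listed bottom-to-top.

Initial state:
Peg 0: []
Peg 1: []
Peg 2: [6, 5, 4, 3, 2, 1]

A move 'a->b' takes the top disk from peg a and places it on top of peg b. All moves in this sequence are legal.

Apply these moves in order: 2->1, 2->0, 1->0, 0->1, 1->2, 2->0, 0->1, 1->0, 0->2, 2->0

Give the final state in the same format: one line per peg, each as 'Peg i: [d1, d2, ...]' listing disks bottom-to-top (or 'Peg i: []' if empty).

Answer: Peg 0: [2, 1]
Peg 1: []
Peg 2: [6, 5, 4, 3]

Derivation:
After move 1 (2->1):
Peg 0: []
Peg 1: [1]
Peg 2: [6, 5, 4, 3, 2]

After move 2 (2->0):
Peg 0: [2]
Peg 1: [1]
Peg 2: [6, 5, 4, 3]

After move 3 (1->0):
Peg 0: [2, 1]
Peg 1: []
Peg 2: [6, 5, 4, 3]

After move 4 (0->1):
Peg 0: [2]
Peg 1: [1]
Peg 2: [6, 5, 4, 3]

After move 5 (1->2):
Peg 0: [2]
Peg 1: []
Peg 2: [6, 5, 4, 3, 1]

After move 6 (2->0):
Peg 0: [2, 1]
Peg 1: []
Peg 2: [6, 5, 4, 3]

After move 7 (0->1):
Peg 0: [2]
Peg 1: [1]
Peg 2: [6, 5, 4, 3]

After move 8 (1->0):
Peg 0: [2, 1]
Peg 1: []
Peg 2: [6, 5, 4, 3]

After move 9 (0->2):
Peg 0: [2]
Peg 1: []
Peg 2: [6, 5, 4, 3, 1]

After move 10 (2->0):
Peg 0: [2, 1]
Peg 1: []
Peg 2: [6, 5, 4, 3]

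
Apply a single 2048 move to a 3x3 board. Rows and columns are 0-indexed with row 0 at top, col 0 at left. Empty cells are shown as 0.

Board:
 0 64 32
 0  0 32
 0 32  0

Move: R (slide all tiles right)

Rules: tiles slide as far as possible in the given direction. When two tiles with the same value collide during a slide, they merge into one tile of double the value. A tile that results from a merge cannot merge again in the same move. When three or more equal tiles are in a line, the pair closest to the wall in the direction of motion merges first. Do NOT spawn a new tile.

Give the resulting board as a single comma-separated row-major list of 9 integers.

Slide right:
row 0: [0, 64, 32] -> [0, 64, 32]
row 1: [0, 0, 32] -> [0, 0, 32]
row 2: [0, 32, 0] -> [0, 0, 32]

Answer: 0, 64, 32, 0, 0, 32, 0, 0, 32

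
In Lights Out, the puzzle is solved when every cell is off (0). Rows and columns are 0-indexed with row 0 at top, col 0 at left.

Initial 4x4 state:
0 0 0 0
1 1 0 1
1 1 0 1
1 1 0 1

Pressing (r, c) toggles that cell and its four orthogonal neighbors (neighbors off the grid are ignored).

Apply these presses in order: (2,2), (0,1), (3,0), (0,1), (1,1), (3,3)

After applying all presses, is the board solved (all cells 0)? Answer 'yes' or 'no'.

Answer: no

Derivation:
After press 1 at (2,2):
0 0 0 0
1 1 1 1
1 0 1 0
1 1 1 1

After press 2 at (0,1):
1 1 1 0
1 0 1 1
1 0 1 0
1 1 1 1

After press 3 at (3,0):
1 1 1 0
1 0 1 1
0 0 1 0
0 0 1 1

After press 4 at (0,1):
0 0 0 0
1 1 1 1
0 0 1 0
0 0 1 1

After press 5 at (1,1):
0 1 0 0
0 0 0 1
0 1 1 0
0 0 1 1

After press 6 at (3,3):
0 1 0 0
0 0 0 1
0 1 1 1
0 0 0 0

Lights still on: 5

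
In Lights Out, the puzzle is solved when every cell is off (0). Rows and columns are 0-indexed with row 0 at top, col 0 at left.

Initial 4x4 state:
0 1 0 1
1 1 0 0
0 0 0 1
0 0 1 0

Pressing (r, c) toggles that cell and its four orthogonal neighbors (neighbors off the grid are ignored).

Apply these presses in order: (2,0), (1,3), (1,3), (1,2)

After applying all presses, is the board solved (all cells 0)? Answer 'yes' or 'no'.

After press 1 at (2,0):
0 1 0 1
0 1 0 0
1 1 0 1
1 0 1 0

After press 2 at (1,3):
0 1 0 0
0 1 1 1
1 1 0 0
1 0 1 0

After press 3 at (1,3):
0 1 0 1
0 1 0 0
1 1 0 1
1 0 1 0

After press 4 at (1,2):
0 1 1 1
0 0 1 1
1 1 1 1
1 0 1 0

Lights still on: 11

Answer: no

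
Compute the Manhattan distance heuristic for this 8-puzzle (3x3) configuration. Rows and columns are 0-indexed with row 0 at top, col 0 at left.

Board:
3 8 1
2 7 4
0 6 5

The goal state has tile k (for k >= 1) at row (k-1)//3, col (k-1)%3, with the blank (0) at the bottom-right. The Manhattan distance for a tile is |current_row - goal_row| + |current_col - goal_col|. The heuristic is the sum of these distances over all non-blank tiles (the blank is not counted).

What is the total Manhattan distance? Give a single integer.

Answer: 16

Derivation:
Tile 3: (0,0)->(0,2) = 2
Tile 8: (0,1)->(2,1) = 2
Tile 1: (0,2)->(0,0) = 2
Tile 2: (1,0)->(0,1) = 2
Tile 7: (1,1)->(2,0) = 2
Tile 4: (1,2)->(1,0) = 2
Tile 6: (2,1)->(1,2) = 2
Tile 5: (2,2)->(1,1) = 2
Sum: 2 + 2 + 2 + 2 + 2 + 2 + 2 + 2 = 16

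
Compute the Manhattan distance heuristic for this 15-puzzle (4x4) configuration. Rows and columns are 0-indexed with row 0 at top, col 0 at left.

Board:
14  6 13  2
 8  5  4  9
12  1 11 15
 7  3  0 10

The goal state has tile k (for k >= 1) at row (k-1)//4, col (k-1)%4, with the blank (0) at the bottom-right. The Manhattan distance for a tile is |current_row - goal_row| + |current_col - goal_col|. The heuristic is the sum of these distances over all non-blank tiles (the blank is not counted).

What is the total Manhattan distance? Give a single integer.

Answer: 41

Derivation:
Tile 14: at (0,0), goal (3,1), distance |0-3|+|0-1| = 4
Tile 6: at (0,1), goal (1,1), distance |0-1|+|1-1| = 1
Tile 13: at (0,2), goal (3,0), distance |0-3|+|2-0| = 5
Tile 2: at (0,3), goal (0,1), distance |0-0|+|3-1| = 2
Tile 8: at (1,0), goal (1,3), distance |1-1|+|0-3| = 3
Tile 5: at (1,1), goal (1,0), distance |1-1|+|1-0| = 1
Tile 4: at (1,2), goal (0,3), distance |1-0|+|2-3| = 2
Tile 9: at (1,3), goal (2,0), distance |1-2|+|3-0| = 4
Tile 12: at (2,0), goal (2,3), distance |2-2|+|0-3| = 3
Tile 1: at (2,1), goal (0,0), distance |2-0|+|1-0| = 3
Tile 11: at (2,2), goal (2,2), distance |2-2|+|2-2| = 0
Tile 15: at (2,3), goal (3,2), distance |2-3|+|3-2| = 2
Tile 7: at (3,0), goal (1,2), distance |3-1|+|0-2| = 4
Tile 3: at (3,1), goal (0,2), distance |3-0|+|1-2| = 4
Tile 10: at (3,3), goal (2,1), distance |3-2|+|3-1| = 3
Sum: 4 + 1 + 5 + 2 + 3 + 1 + 2 + 4 + 3 + 3 + 0 + 2 + 4 + 4 + 3 = 41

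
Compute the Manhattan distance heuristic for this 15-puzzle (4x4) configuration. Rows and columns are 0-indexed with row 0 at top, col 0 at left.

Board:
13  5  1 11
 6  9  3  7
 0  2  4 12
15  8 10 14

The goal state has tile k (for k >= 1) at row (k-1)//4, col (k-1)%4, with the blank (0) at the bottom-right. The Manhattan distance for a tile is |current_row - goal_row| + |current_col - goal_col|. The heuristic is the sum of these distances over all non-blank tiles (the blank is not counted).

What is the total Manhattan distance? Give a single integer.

Tile 13: at (0,0), goal (3,0), distance |0-3|+|0-0| = 3
Tile 5: at (0,1), goal (1,0), distance |0-1|+|1-0| = 2
Tile 1: at (0,2), goal (0,0), distance |0-0|+|2-0| = 2
Tile 11: at (0,3), goal (2,2), distance |0-2|+|3-2| = 3
Tile 6: at (1,0), goal (1,1), distance |1-1|+|0-1| = 1
Tile 9: at (1,1), goal (2,0), distance |1-2|+|1-0| = 2
Tile 3: at (1,2), goal (0,2), distance |1-0|+|2-2| = 1
Tile 7: at (1,3), goal (1,2), distance |1-1|+|3-2| = 1
Tile 2: at (2,1), goal (0,1), distance |2-0|+|1-1| = 2
Tile 4: at (2,2), goal (0,3), distance |2-0|+|2-3| = 3
Tile 12: at (2,3), goal (2,3), distance |2-2|+|3-3| = 0
Tile 15: at (3,0), goal (3,2), distance |3-3|+|0-2| = 2
Tile 8: at (3,1), goal (1,3), distance |3-1|+|1-3| = 4
Tile 10: at (3,2), goal (2,1), distance |3-2|+|2-1| = 2
Tile 14: at (3,3), goal (3,1), distance |3-3|+|3-1| = 2
Sum: 3 + 2 + 2 + 3 + 1 + 2 + 1 + 1 + 2 + 3 + 0 + 2 + 4 + 2 + 2 = 30

Answer: 30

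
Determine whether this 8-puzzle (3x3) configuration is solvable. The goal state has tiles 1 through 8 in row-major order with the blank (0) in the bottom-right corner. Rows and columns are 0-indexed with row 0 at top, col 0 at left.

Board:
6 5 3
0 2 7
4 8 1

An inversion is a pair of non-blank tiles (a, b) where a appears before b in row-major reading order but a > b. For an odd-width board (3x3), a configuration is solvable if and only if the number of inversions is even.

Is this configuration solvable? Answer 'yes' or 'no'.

Answer: yes

Derivation:
Inversions (pairs i<j in row-major order where tile[i] > tile[j] > 0): 16
16 is even, so the puzzle is solvable.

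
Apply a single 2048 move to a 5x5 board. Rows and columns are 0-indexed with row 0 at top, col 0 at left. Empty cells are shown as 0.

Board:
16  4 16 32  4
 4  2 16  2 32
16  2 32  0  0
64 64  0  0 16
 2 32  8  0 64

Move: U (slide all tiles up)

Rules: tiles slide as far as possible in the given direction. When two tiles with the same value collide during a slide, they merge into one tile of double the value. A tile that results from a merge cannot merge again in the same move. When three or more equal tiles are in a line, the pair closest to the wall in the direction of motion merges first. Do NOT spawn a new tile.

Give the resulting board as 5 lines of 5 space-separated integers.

Slide up:
col 0: [16, 4, 16, 64, 2] -> [16, 4, 16, 64, 2]
col 1: [4, 2, 2, 64, 32] -> [4, 4, 64, 32, 0]
col 2: [16, 16, 32, 0, 8] -> [32, 32, 8, 0, 0]
col 3: [32, 2, 0, 0, 0] -> [32, 2, 0, 0, 0]
col 4: [4, 32, 0, 16, 64] -> [4, 32, 16, 64, 0]

Answer: 16  4 32 32  4
 4  4 32  2 32
16 64  8  0 16
64 32  0  0 64
 2  0  0  0  0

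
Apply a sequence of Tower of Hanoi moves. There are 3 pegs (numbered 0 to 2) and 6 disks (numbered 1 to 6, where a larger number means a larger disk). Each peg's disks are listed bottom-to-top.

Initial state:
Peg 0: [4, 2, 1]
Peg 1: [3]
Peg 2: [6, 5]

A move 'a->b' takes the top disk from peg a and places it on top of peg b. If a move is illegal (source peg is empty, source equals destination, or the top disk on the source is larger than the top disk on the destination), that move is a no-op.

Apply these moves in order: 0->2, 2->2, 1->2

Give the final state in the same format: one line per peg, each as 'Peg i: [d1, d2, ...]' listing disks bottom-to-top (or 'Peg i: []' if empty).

After move 1 (0->2):
Peg 0: [4, 2]
Peg 1: [3]
Peg 2: [6, 5, 1]

After move 2 (2->2):
Peg 0: [4, 2]
Peg 1: [3]
Peg 2: [6, 5, 1]

After move 3 (1->2):
Peg 0: [4, 2]
Peg 1: [3]
Peg 2: [6, 5, 1]

Answer: Peg 0: [4, 2]
Peg 1: [3]
Peg 2: [6, 5, 1]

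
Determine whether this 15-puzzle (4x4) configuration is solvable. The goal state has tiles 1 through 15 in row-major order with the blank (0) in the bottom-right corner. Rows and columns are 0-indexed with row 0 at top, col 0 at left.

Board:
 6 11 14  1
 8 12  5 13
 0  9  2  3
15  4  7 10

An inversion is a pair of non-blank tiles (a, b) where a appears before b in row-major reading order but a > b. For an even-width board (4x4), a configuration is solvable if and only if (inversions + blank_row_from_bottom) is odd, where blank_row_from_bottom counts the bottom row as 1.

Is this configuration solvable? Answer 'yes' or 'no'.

Answer: yes

Derivation:
Inversions: 53
Blank is in row 2 (0-indexed from top), which is row 2 counting from the bottom (bottom = 1).
53 + 2 = 55, which is odd, so the puzzle is solvable.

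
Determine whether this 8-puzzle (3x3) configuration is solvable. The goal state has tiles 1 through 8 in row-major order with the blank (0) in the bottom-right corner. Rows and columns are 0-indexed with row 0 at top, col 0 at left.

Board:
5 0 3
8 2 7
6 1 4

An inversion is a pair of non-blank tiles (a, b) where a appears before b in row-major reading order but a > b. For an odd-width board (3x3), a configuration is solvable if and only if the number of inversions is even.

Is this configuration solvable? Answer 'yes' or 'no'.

Answer: no

Derivation:
Inversions (pairs i<j in row-major order where tile[i] > tile[j] > 0): 17
17 is odd, so the puzzle is not solvable.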